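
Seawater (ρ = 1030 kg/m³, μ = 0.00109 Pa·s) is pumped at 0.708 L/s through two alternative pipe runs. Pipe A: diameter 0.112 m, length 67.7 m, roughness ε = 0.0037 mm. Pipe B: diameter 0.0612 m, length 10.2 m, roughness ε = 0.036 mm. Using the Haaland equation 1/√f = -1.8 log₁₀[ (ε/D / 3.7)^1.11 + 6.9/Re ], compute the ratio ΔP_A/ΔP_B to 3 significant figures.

Pipe A: V = Q/A = 0.000708/0.009852 = 0.07186 m/s; Re = 7606; ε/D = 3.3e-05; Haaland → f = 0.03337; ΔP_A = f(L/D)(ρV²/2) = 53.65 Pa.
Pipe B: V = Q/A = 0.000708/0.002942 = 0.2407 m/s; Re = 1.392e+04; ε/D = 0.000588; Haaland → f = 0.02914; ΔP_B = f(L/D)(ρV²/2) = 144.9 Pa.
ΔP_A/ΔP_B = 53.65/144.9 = 0.370.

ΔP_A/ΔP_B ≈ 0.370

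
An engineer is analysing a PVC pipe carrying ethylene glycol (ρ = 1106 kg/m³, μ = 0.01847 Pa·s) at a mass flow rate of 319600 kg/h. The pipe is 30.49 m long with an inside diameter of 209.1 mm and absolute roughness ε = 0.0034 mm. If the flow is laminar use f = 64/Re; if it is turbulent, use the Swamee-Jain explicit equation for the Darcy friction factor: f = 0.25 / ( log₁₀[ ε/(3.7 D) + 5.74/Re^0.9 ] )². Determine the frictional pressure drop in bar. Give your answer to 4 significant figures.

ΔP ≈ 0.1038 bar

ṁ = 319600 kg/h = 319600/3600 = 88.78 kg/s.
A = πD²/4 = π(0.2091)²/4 = 0.03434 m²; mean velocity V = ṁ/(ρA) = 88.78/(1106 · 0.03434) = 2.337 m/s.
Reynolds number Re = ρVD/μ = 1106 · 2.337 · 0.2091 / 0.0185 = 2.927e+04.
Re > 4000 → turbulent. Relative roughness ε/D = 3.4e-06/0.2091 = 1.63e-05. Swamee-Jain: f = 0.25/(log₁₀[1.63e-05/3.7 + 5.74/2.927e+04^0.9])² = 0.25/(log₁₀[4.39e-06 + 0.000548])² = 0.25/(-3.257)² = 0.02356.
Darcy-Weisbach: ΔP = f(L/D)(ρV²/2) = 0.02356·(30.49/0.2091)·(1106·2.337²/2) = 0.02356·145.8·3022 = 1.038e+04 Pa.
ΔP = 1.038e+04 Pa = 0.1038 bar.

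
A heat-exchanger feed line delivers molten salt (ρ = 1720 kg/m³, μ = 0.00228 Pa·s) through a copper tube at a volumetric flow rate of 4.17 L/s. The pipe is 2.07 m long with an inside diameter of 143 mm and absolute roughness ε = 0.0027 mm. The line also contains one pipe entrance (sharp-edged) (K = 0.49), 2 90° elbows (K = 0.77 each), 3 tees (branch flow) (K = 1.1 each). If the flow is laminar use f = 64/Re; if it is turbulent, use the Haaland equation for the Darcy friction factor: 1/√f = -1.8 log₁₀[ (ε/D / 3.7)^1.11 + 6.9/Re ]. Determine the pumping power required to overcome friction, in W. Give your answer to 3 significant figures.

P ≈ 1.37 W

Q = 4.17 L/s = 4.17/1000 = 0.00417 m³/s.
Cross-sectional area A = πD²/4 = π(0.143)²/4 = 0.01606 m²; mean velocity V = Q/A = 0.00417/0.01606 = 0.2596 m/s.
Reynolds number Re = ρVD/μ = 1720 · 0.2596 · 0.143 / 0.00228 = 2.801e+04.
Re > 4000 → turbulent. Relative roughness ε/D = 2.7e-06/0.143 = 1.89e-05. Haaland: 1/√f = -1.8 log₁₀[(1.89e-05/3.7)^1.11 + 6.9/2.801e+04] = -1.8 log₁₀[1.34e-06 + 0.000246] = 6.491, so f = 0.02373.
Total minor-loss coefficient ΣK = 1·0.49 + 2·0.77 + 3·1.1 = 5.33.
ΔP = [f·L/D + ΣK]·(ρV²/2) = [0.02373·2.07/0.143 + 5.33]·(1720·0.2596²/2) = [0.3436 + 5.33]·57.98 = 328.9 Pa.
Pumping power P = QΔP = 0.00417·328.9 = 1.372 W = 1.37 W.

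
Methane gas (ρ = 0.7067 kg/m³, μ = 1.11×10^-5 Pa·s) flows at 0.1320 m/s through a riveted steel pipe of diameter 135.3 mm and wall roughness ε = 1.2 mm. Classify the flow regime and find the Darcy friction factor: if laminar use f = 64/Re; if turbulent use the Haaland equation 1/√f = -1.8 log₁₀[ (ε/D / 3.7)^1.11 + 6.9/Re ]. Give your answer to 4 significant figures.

Re = ρVD/μ = 0.7067·0.132·0.1353/1.11e-05 = 1137.
Re < 2300 → laminar, so f = 64/Re = 0.05629 (roughness is irrelevant in laminar flow).

f ≈ 0.05629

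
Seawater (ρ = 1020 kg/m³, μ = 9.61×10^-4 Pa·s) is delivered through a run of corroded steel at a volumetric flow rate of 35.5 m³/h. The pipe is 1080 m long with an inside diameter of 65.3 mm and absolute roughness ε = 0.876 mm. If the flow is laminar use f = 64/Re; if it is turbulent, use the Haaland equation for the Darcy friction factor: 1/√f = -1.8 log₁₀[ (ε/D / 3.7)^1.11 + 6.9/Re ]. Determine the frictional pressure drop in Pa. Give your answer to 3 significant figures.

ΔP ≈ 3.09×10^6 Pa

Q = 35.5 m³/h = 35.5/3600 = 0.009861 m³/s.
Cross-sectional area A = πD²/4 = π(0.0653)²/4 = 0.003349 m²; mean velocity V = Q/A = 0.009861/0.003349 = 2.944 m/s.
Reynolds number Re = ρVD/μ = 1020 · 2.944 · 0.0653 / 0.000961 = 2.041e+05.
Re > 4000 → turbulent. Relative roughness ε/D = 0.000876/0.0653 = 0.0134. Haaland: 1/√f = -1.8 log₁₀[(0.0134/3.7)^1.11 + 6.9/2.041e+05] = -1.8 log₁₀[0.00195 + 3.38e-05] = 4.863, so f = 0.04229.
Darcy-Weisbach: ΔP = f(L/D)(ρV²/2) = 0.04229·(1080/0.0653)·(1020·2.944²/2) = 0.04229·1.654e+04·4422 = 3.092e+06 Pa.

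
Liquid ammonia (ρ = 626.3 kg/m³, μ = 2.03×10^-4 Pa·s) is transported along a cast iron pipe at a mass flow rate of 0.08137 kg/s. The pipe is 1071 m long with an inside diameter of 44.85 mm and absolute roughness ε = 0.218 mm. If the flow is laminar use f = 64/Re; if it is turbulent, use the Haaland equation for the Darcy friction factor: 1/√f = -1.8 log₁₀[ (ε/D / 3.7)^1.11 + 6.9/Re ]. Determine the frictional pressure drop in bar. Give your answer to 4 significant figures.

ΔP ≈ 0.01847 bar

A = πD²/4 = π(0.04485)²/4 = 0.00158 m²; mean velocity V = ṁ/(ρA) = 0.08137/(626.3 · 0.00158) = 0.08224 m/s.
Reynolds number Re = ρVD/μ = 626.3 · 0.08224 · 0.04485 / 0.000203 = 1.138e+04.
Re > 4000 → turbulent. Relative roughness ε/D = 0.000218/0.04485 = 0.00486. Haaland: 1/√f = -1.8 log₁₀[(0.00486/3.7)^1.11 + 6.9/1.138e+04] = -1.8 log₁₀[0.000633 + 0.000606] = 5.232, so f = 0.03653.
Darcy-Weisbach: ΔP = f(L/D)(ρV²/2) = 0.03653·(1071/0.04485)·(626.3·0.08224²/2) = 0.03653·2.388e+04·2.118 = 1847 Pa.
ΔP = 1847 Pa = 0.01847 bar.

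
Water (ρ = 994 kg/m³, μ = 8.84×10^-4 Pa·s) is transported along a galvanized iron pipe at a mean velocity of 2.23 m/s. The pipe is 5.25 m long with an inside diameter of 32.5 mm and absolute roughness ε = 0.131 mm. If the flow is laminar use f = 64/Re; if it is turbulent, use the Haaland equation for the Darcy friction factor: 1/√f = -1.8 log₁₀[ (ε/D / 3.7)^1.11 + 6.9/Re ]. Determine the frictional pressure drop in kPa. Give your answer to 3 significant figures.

ΔP ≈ 11.9 kPa

Reynolds number Re = ρVD/μ = 994 · 2.23 · 0.0325 / 0.000884 = 8.149e+04.
Re > 4000 → turbulent. Relative roughness ε/D = 0.000131/0.0325 = 0.00403. Haaland: 1/√f = -1.8 log₁₀[(0.00403/3.7)^1.11 + 6.9/8.149e+04] = -1.8 log₁₀[0.000514 + 8.47e-05] = 5.801, so f = 0.02972.
Darcy-Weisbach: ΔP = f(L/D)(ρV²/2) = 0.02972·(5.25/0.0325)·(994·2.23²/2) = 0.02972·161.5·2472 = 1.187e+04 Pa.
ΔP = 1.187e+04 Pa = 11.9 kPa.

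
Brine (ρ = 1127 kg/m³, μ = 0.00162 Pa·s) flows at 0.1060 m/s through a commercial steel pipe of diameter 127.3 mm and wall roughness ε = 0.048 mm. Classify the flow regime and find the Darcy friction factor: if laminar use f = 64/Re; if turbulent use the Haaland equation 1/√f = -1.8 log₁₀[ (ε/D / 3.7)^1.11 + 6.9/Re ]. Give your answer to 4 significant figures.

f ≈ 0.03186

Re = ρVD/μ = 1127·0.106·0.1273/0.00162 = 9387.
Re > 4000 → turbulent. ε/D = 4.8e-05/0.1273 = 0.000377; Haaland: 1/√f = -1.8 log₁₀[3.71e-05 + 0.000735] = 5.602, so f = 0.03186.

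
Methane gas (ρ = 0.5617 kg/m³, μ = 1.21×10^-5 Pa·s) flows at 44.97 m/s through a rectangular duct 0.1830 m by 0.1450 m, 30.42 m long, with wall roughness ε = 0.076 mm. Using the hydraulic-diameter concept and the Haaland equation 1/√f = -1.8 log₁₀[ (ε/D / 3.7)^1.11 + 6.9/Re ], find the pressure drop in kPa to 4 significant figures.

ΔP ≈ 1.896 kPa

Hydraulic diameter D_h = 4A/P = 4·(0.183·0.145)/(2·(0.183+0.145)) = 0.1061/0.656 = 0.1618 m.
Re = ρVD_h/μ = 0.5617·44.97·0.1618/1.21e-05 = 3.378e+05.
ε/D_h = 7.6e-05/0.1618 = 0.00047; Haaland gives 1/√f = -1.8 log₁₀[4.73e-05+2.04e-05] = 7.504, so f = 0.01776.
ΔP = f(L/D_h)(ρV²/2) = 0.01776·30.42/0.1618·568 = 1896 Pa.
ΔP = 1.896 kPa.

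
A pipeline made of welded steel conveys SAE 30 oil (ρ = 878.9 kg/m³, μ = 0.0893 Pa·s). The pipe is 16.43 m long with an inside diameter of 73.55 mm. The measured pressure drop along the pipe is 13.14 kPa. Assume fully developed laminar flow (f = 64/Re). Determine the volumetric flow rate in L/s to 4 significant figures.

For laminar flow, f = 64/Re with Re = ρVD/μ, so Darcy-Weisbach reduces to ΔP = 32μLV/D². Solving for V: V = ΔP·D²/(32μL) = 1.314e+04·(0.07355)²/(32·0.0893·16.43) = 1.514 m/s.
Check: Re = ρVD/μ = 878.9·1.514·0.07355/0.0893 = 1096 < 2300, so the laminar assumption holds.
Q = V·A = 1.514·(π/4·0.07355²) = 0.006432 m³/s = 6.432 L/s.

Q ≈ 6.432 L/s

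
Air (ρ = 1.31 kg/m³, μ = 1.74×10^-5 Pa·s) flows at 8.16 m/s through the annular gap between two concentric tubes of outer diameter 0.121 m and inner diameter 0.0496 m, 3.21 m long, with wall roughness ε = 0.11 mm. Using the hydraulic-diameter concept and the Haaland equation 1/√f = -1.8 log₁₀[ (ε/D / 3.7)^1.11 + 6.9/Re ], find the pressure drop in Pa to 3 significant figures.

ΔP ≈ 50.1 Pa

Hydraulic diameter D_h = 4A/P = D_o - D_i = 0.121 - 0.0496 = 0.0714 m.
Re = ρVD_h/μ = 1.31·8.16·0.0714/1.74e-05 = 4.386e+04.
ε/D_h = 0.00011/0.0714 = 0.00154; Haaland gives 1/√f = -1.8 log₁₀[0.000177+0.000157] = 6.257, so f = 0.02554.
ΔP = f(L/D_h)(ρV²/2) = 0.02554·3.21/0.0714·43.61 = 50.09 Pa.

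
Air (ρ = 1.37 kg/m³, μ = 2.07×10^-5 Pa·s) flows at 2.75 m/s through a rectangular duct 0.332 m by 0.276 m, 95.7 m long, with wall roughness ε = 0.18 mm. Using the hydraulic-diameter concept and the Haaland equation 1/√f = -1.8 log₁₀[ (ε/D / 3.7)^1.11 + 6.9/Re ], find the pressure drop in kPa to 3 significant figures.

Hydraulic diameter D_h = 4A/P = 4·(0.332·0.276)/(2·(0.332+0.276)) = 0.3665/1.216 = 0.3014 m.
Re = ρVD_h/μ = 1.37·2.75·0.3014/2.07e-05 = 5.486e+04.
ε/D_h = 0.00018/0.3014 = 0.000597; Haaland gives 1/√f = -1.8 log₁₀[6.18e-05+0.000126] = 6.708, so f = 0.02222.
ΔP = f(L/D_h)(ρV²/2) = 0.02222·95.7/0.3014·5.18 = 36.55 Pa.
ΔP = 0.0365 kPa.

ΔP ≈ 0.0365 kPa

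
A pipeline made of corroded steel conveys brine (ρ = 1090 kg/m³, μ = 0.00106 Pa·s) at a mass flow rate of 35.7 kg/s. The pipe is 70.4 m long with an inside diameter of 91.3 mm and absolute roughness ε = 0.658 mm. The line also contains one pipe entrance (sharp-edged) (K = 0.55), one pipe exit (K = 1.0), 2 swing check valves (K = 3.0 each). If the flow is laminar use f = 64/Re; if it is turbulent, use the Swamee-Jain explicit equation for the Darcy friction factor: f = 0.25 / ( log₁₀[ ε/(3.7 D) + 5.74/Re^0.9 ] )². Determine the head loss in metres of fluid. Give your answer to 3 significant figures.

A = πD²/4 = π(0.0913)²/4 = 0.006547 m²; mean velocity V = ṁ/(ρA) = 35.7/(1090 · 0.006547) = 5.003 m/s.
Reynolds number Re = ρVD/μ = 1090 · 5.003 · 0.0913 / 0.00106 = 4.697e+05.
Re > 4000 → turbulent. Relative roughness ε/D = 0.000658/0.0913 = 0.00721. Swamee-Jain: f = 0.25/(log₁₀[0.00721/3.7 + 5.74/4.697e+05^0.9])² = 0.25/(log₁₀[0.00195 + 4.51e-05])² = 0.25/(-2.701)² = 0.03428.
Total minor-loss coefficient ΣK = 1·0.55 + 1·1 + 2·3 = 7.55.
ΔP = [f·L/D + ΣK]·(ρV²/2) = [0.03428·70.4/0.0913 + 7.55]·(1090·5.003²/2) = [26.43 + 7.55]·1.364e+04 = 4.635e+05 Pa.
Head loss h_f = ΔP/(ρg) = 4.635e+05/(1090·9.81) = 43.3 m.

h_f ≈ 43.3 m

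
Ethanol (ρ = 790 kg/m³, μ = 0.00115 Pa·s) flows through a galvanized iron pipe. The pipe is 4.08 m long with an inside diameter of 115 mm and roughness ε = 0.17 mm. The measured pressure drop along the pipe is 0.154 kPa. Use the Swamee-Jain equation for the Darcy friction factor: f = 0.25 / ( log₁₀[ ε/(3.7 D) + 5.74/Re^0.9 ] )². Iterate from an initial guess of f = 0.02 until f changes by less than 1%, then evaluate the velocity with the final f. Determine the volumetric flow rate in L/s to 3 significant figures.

Rearranging Darcy-Weisbach: V = √(2·ΔP·D/(f·L·ρ)). With ε/D = 0.00017/0.115 = 0.00148, iterate starting from f = 0.02:
  f = 0.02 → V = √(2·154·0.115/(0.02·4.08·790)) = 0.7413 m/s; Re = ρVD/μ = 5.856e+04; f → 0.02505
  f = 0.02505 → V = 0.6623 m/s; Re = 5.232e+04; f → 0.02536
  f = 0.02536 → V = 0.6583 m/s; Re = 5.201e+04; f → 0.02538
Converged (Δf/f < 1%). With the final f = 0.02538: V = √(2·154·0.115/(0.02538·4.08·790)) = 0.6581 m/s.
Q = V·A = 0.6581·(π/4·0.115²) = 0.006835 m³/s = 6.84 L/s.

Q ≈ 6.84 L/s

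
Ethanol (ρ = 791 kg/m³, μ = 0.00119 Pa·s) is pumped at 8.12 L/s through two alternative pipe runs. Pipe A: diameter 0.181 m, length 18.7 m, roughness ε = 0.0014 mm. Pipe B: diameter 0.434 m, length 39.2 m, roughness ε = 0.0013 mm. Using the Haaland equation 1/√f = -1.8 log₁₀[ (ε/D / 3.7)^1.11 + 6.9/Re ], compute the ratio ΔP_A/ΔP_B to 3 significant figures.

ΔP_A/ΔP_B ≈ 30.5

Pipe A: V = Q/A = 0.00812/0.02573 = 0.3156 m/s; Re = 3.797e+04; ε/D = 7.73e-06; Haaland → f = 0.02207; ΔP_A = f(L/D)(ρV²/2) = 89.82 Pa.
Pipe B: V = Q/A = 0.00812/0.1479 = 0.05489 m/s; Re = 1.583e+04; ε/D = 3e-06; Haaland → f = 0.02733; ΔP_B = f(L/D)(ρV²/2) = 2.941 Pa.
ΔP_A/ΔP_B = 89.82/2.941 = 30.5.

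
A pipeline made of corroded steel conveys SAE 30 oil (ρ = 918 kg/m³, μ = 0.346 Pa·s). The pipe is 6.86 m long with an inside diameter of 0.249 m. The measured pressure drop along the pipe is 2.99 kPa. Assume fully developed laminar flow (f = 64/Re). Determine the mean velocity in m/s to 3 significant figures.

For laminar flow, f = 64/Re with Re = ρVD/μ, so Darcy-Weisbach reduces to ΔP = 32μLV/D². Solving for V: V = ΔP·D²/(32μL) = 2990·(0.249)²/(32·0.346·6.86) = 2.441 m/s.
Check: Re = ρVD/μ = 918·2.441·0.249/0.346 = 1612 < 2300, so the laminar assumption holds.

V ≈ 2.44 m/s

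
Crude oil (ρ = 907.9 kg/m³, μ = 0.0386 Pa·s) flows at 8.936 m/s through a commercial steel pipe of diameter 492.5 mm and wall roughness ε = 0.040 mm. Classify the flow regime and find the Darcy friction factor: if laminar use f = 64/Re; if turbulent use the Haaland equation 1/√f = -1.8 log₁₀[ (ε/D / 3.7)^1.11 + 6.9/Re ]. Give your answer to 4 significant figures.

f ≈ 0.01806

Re = ρVD/μ = 907.9·8.936·0.4925/0.0386 = 1.035e+05.
Re > 4000 → turbulent. ε/D = 4e-05/0.4925 = 8.12e-05; Haaland: 1/√f = -1.8 log₁₀[6.75e-06 + 6.67e-05] = 7.442, so f = 0.01806.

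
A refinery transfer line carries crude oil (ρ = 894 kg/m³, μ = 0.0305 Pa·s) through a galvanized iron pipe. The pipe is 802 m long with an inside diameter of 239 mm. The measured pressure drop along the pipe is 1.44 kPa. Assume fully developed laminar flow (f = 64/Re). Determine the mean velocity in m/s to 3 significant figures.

V ≈ 0.105 m/s

For laminar flow, f = 64/Re with Re = ρVD/μ, so Darcy-Weisbach reduces to ΔP = 32μLV/D². Solving for V: V = ΔP·D²/(32μL) = 1440·(0.239)²/(32·0.0305·802) = 0.1051 m/s.
Check: Re = ρVD/μ = 894·0.1051·0.239/0.0305 = 736.2 < 2300, so the laminar assumption holds.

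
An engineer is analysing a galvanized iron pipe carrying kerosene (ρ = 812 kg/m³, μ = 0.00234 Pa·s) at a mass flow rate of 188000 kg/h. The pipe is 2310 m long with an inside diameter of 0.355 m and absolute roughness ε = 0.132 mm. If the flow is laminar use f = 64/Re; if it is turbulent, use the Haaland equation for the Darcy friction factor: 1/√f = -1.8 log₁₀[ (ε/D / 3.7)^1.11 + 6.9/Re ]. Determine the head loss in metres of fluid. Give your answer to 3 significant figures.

ṁ = 188000 kg/h = 188000/3600 = 52.22 kg/s.
A = πD²/4 = π(0.355)²/4 = 0.09898 m²; mean velocity V = ṁ/(ρA) = 52.22/(812 · 0.09898) = 0.6498 m/s.
Reynolds number Re = ρVD/μ = 812 · 0.6498 · 0.355 / 0.00234 = 8.004e+04.
Re > 4000 → turbulent. Relative roughness ε/D = 0.000132/0.355 = 0.000372. Haaland: 1/√f = -1.8 log₁₀[(0.000372/3.7)^1.11 + 6.9/8.004e+04] = -1.8 log₁₀[3.65e-05 + 8.62e-05] = 7.04, so f = 0.02018.
Darcy-Weisbach: ΔP = f(L/D)(ρV²/2) = 0.02018·(2310/0.355)·(812·0.6498²/2) = 0.02018·6507·171.4 = 2.25e+04 Pa.
Head loss h_f = ΔP/(ρg) = 2.25e+04/(812·9.81) = 2.83 m.

h_f ≈ 2.83 m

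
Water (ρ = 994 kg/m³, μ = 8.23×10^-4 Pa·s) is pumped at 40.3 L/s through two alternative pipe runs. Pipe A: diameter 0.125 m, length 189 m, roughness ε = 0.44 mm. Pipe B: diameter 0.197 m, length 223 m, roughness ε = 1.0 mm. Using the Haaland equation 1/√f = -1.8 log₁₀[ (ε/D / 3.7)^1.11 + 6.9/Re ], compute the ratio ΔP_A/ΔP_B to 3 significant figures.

Pipe A: V = Q/A = 0.0403/0.01227 = 3.284 m/s; Re = 4.958e+05; ε/D = 0.00352; Haaland → f = 0.02766; ΔP_A = f(L/D)(ρV²/2) = 2.241e+05 Pa.
Pipe B: V = Q/A = 0.0403/0.03048 = 1.322 m/s; Re = 3.146e+05; ε/D = 0.00508; Haaland → f = 0.03084; ΔP_B = f(L/D)(ρV²/2) = 3.033e+04 Pa.
ΔP_A/ΔP_B = 2.241e+05/3.033e+04 = 7.39.

ΔP_A/ΔP_B ≈ 7.39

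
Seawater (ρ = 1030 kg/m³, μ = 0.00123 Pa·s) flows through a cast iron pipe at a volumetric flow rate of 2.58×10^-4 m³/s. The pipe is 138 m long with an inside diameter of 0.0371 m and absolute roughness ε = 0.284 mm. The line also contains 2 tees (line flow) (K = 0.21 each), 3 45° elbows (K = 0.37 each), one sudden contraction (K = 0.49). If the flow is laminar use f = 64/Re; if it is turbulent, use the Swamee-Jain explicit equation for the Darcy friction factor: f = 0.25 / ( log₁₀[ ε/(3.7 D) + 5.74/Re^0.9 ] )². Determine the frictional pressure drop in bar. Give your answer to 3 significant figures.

Cross-sectional area A = πD²/4 = π(0.0371)²/4 = 0.001081 m²; mean velocity V = Q/A = 0.000258/0.001081 = 0.2387 m/s.
Reynolds number Re = ρVD/μ = 1030 · 0.2387 · 0.0371 / 0.00123 = 7415.
Re > 4000 → turbulent. Relative roughness ε/D = 0.000284/0.0371 = 0.00765. Swamee-Jain: f = 0.25/(log₁₀[0.00765/3.7 + 5.74/7415^0.9])² = 0.25/(log₁₀[0.00207 + 0.00189])² = 0.25/(-2.403)² = 0.0433.
Total minor-loss coefficient ΣK = 2·0.21 + 3·0.37 + 1·0.49 = 2.02.
ΔP = [f·L/D + ΣK]·(ρV²/2) = [0.0433·138/0.0371 + 2.02]·(1030·0.2387²/2) = [161.1 + 2.02]·29.33 = 4784 Pa.
ΔP = 4784 Pa = 0.0478 bar.

ΔP ≈ 0.0478 bar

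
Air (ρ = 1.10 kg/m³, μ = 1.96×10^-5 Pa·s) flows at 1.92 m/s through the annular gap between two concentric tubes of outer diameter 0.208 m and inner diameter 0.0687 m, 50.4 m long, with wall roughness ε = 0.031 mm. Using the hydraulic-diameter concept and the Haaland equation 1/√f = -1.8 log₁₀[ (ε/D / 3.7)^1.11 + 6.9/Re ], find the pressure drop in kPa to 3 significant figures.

Hydraulic diameter D_h = 4A/P = D_o - D_i = 0.208 - 0.0687 = 0.1393 m.
Re = ρVD_h/μ = 1.1·1.92·0.1393/1.96e-05 = 1.501e+04.
ε/D_h = 3.1e-05/0.1393 = 0.000223; Haaland gives 1/√f = -1.8 log₁₀[2.07e-05+0.00046] = 5.973, so f = 0.02803.
ΔP = f(L/D_h)(ρV²/2) = 0.02803·50.4/0.1393·2.028 = 20.56 Pa.
ΔP = 0.0206 kPa.

ΔP ≈ 0.0206 kPa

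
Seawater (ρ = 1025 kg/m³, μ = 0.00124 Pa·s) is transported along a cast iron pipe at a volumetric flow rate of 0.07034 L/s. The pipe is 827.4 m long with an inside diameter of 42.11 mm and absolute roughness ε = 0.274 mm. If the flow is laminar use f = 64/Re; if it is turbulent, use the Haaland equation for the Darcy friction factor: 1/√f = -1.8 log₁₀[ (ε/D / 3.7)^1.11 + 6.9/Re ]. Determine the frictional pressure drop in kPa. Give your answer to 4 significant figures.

Q = 0.07034 L/s = 0.07034/1000 = 7.034e-05 m³/s.
Cross-sectional area A = πD²/4 = π(0.04211)²/4 = 0.001393 m²; mean velocity V = Q/A = 7.034e-05/0.001393 = 0.05051 m/s.
Reynolds number Re = ρVD/μ = 1025 · 0.05051 · 0.04211 / 0.00124 = 1758.
Re < 2300 → laminar flow, so f = 64/Re = 64/1758 = 0.0364 (the turbulent correlation is not needed).
Darcy-Weisbach: ΔP = f(L/D)(ρV²/2) = 0.0364·(827.4/0.04211)·(1025·0.05051²/2) = 0.0364·1.965e+04·1.307 = 935.1 Pa.
ΔP = 935.1 Pa = 0.9351 kPa.

ΔP ≈ 0.9351 kPa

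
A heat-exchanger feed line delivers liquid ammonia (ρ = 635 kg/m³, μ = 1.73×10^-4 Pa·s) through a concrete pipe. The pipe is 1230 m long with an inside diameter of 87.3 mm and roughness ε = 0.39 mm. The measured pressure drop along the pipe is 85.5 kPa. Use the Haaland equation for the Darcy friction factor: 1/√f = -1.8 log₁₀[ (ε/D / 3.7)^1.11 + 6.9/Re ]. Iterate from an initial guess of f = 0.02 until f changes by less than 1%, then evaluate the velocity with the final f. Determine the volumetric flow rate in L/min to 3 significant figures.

Rearranging Darcy-Weisbach: V = √(2·ΔP·D/(f·L·ρ)). With ε/D = 0.00039/0.0873 = 0.00447, iterate starting from f = 0.02:
  f = 0.02 → V = √(2·8.55e+04·0.0873/(0.02·1230·635)) = 0.9776 m/s; Re = ρVD/μ = 3.133e+05; f → 0.02971
  f = 0.02971 → V = 0.802 m/s; Re = 2.57e+05; f → 0.02978
Converged (Δf/f < 1%). With the final f = 0.02978: V = √(2·8.55e+04·0.0873/(0.02978·1230·635)) = 0.8011 m/s.
Q = V·A = 0.8011·(π/4·0.0873²) = 0.004795 m³/s = 288 L/min.

Q ≈ 288 L/min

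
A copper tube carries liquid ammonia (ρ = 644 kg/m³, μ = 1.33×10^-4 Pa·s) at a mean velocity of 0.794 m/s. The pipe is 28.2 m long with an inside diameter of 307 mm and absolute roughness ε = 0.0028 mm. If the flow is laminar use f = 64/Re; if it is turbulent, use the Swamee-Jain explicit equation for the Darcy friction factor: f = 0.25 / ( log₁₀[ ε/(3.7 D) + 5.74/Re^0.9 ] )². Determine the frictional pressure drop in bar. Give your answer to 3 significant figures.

Reynolds number Re = ρVD/μ = 644 · 0.794 · 0.307 / 0.000133 = 1.18e+06.
Re > 4000 → turbulent. Relative roughness ε/D = 2.8e-06/0.307 = 9.12e-06. Swamee-Jain: f = 0.25/(log₁₀[9.12e-06/3.7 + 5.74/1.18e+06^0.9])² = 0.25/(log₁₀[2.47e-06 + 1.97e-05])² = 0.25/(-4.655)² = 0.01154.
Darcy-Weisbach: ΔP = f(L/D)(ρV²/2) = 0.01154·(28.2/0.307)·(644·0.794²/2) = 0.01154·91.86·203 = 215.2 Pa.
ΔP = 215.2 Pa = 0.00215 bar.

ΔP ≈ 0.00215 bar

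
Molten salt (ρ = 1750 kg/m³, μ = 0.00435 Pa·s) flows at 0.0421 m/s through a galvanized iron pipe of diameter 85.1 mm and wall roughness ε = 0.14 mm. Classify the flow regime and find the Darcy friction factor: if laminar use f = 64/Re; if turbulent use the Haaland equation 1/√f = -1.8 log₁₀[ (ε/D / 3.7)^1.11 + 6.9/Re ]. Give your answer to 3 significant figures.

Re = ρVD/μ = 1750·0.0421·0.0851/0.00435 = 1441.
Re < 2300 → laminar, so f = 64/Re = 0.0444 (roughness is irrelevant in laminar flow).

f ≈ 0.0444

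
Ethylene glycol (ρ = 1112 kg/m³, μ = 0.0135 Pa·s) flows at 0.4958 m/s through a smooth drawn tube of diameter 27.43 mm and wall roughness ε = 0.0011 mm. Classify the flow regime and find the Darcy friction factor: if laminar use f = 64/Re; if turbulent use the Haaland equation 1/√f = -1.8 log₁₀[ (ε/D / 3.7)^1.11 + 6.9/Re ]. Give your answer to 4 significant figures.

Re = ρVD/μ = 1112·0.4958·0.02743/0.0135 = 1120.
Re < 2300 → laminar, so f = 64/Re = 0.05713 (roughness is irrelevant in laminar flow).

f ≈ 0.05713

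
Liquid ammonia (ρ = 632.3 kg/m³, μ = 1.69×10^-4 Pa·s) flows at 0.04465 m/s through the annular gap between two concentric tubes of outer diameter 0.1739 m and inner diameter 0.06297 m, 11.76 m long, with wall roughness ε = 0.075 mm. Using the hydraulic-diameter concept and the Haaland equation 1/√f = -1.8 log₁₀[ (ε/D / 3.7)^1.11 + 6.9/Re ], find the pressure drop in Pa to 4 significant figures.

Hydraulic diameter D_h = 4A/P = D_o - D_i = 0.1739 - 0.06297 = 0.1109 m.
Re = ρVD_h/μ = 632.3·0.04465·0.1109/0.000169 = 1.853e+04.
ε/D_h = 7.5e-05/0.1109 = 0.000676; Haaland gives 1/√f = -1.8 log₁₀[7.09e-05+0.000372] = 6.036, so f = 0.02745.
ΔP = f(L/D_h)(ρV²/2) = 0.02745·11.76/0.1109·0.6303 = 1.834 Pa.

ΔP ≈ 1.834 Pa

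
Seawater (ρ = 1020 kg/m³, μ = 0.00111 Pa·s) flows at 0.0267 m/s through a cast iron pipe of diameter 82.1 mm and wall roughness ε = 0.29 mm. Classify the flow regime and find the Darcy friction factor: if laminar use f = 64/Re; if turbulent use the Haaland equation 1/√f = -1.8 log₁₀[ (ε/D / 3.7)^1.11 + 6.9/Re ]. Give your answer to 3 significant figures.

f ≈ 0.0318

Re = ρVD/μ = 1020·0.0267·0.0821/0.00111 = 2014.
Re < 2300 → laminar, so f = 64/Re = 0.03177 (roughness is irrelevant in laminar flow).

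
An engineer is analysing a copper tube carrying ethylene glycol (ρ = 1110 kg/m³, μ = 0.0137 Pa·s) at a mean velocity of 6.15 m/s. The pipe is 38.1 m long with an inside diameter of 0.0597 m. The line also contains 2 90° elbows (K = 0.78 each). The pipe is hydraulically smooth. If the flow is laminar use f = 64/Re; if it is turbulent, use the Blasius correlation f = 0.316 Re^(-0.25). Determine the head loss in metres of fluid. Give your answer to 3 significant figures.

h_f ≈ 32.6 m

Reynolds number Re = ρVD/μ = 1110 · 6.15 · 0.0597 / 0.0137 = 2.975e+04.
Re > 4000 → turbulent. Smooth-pipe (Blasius): f = 0.316 Re^(-0.25) = 0.316/(2.975e+04)^0.25 = 0.02406.
Total minor-loss coefficient ΣK = 2·0.78 = 1.56.
ΔP = [f·L/D + ΣK]·(ρV²/2) = [0.02406·38.1/0.0597 + 1.56]·(1110·6.15²/2) = [15.36 + 1.56]·2.099e+04 = 3.551e+05 Pa.
Head loss h_f = ΔP/(ρg) = 3.551e+05/(1110·9.81) = 32.6 m.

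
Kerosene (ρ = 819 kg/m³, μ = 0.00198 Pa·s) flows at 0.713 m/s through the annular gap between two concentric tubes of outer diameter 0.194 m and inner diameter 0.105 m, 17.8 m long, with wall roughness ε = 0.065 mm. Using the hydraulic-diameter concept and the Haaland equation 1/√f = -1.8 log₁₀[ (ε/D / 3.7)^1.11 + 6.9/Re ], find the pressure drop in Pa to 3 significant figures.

ΔP ≈ 1070 Pa

Hydraulic diameter D_h = 4A/P = D_o - D_i = 0.194 - 0.105 = 0.089 m.
Re = ρVD_h/μ = 819·0.713·0.089/0.00198 = 2.625e+04.
ε/D_h = 6.5e-05/0.089 = 0.00073; Haaland gives 1/√f = -1.8 log₁₀[7.72e-05+0.000263] = 6.243, so f = 0.02566.
ΔP = f(L/D_h)(ρV²/2) = 0.02566·17.8/0.089·208.2 = 1068 Pa.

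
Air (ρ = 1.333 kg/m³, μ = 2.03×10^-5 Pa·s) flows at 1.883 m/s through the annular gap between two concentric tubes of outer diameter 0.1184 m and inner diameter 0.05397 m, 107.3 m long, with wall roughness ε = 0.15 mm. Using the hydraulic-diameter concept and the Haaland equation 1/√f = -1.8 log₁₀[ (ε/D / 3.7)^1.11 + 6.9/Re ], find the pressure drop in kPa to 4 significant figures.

ΔP ≈ 0.1404 kPa

Hydraulic diameter D_h = 4A/P = D_o - D_i = 0.1184 - 0.05397 = 0.06443 m.
Re = ρVD_h/μ = 1.333·1.883·0.06443/2.03e-05 = 7967.
ε/D_h = 0.00015/0.06443 = 0.00233; Haaland gives 1/√f = -1.8 log₁₀[0.00028+0.000866] = 5.294, so f = 0.03569.
ΔP = f(L/D_h)(ρV²/2) = 0.03569·107.3/0.06443·2.363 = 140.4 Pa.
ΔP = 0.1404 kPa.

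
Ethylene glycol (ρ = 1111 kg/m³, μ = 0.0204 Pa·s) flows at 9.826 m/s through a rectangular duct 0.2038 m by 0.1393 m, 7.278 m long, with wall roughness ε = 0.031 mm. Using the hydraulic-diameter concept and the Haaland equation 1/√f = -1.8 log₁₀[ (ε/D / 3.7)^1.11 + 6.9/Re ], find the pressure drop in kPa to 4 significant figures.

ΔP ≈ 45.00 kPa

Hydraulic diameter D_h = 4A/P = 4·(0.2038·0.1393)/(2·(0.2038+0.1393)) = 0.1136/0.6862 = 0.1655 m.
Re = ρVD_h/μ = 1111·9.826·0.1655/0.0204 = 8.856e+04.
ε/D_h = 3.1e-05/0.1655 = 0.000187; Haaland gives 1/√f = -1.8 log₁₀[1.71e-05+7.79e-05] = 7.24, so f = 0.01908.
ΔP = f(L/D_h)(ρV²/2) = 0.01908·7.278/0.1655·5.363e+04 = 4.5e+04 Pa.
ΔP = 45.00 kPa.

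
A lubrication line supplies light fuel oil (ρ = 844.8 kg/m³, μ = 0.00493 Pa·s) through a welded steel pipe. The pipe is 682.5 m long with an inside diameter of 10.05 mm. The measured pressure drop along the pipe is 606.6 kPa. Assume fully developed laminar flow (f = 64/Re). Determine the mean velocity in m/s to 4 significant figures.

For laminar flow, f = 64/Re with Re = ρVD/μ, so Darcy-Weisbach reduces to ΔP = 32μLV/D². Solving for V: V = ΔP·D²/(32μL) = 6.066e+05·(0.01005)²/(32·0.00493·682.5) = 0.569 m/s.
Check: Re = ρVD/μ = 844.8·0.569·0.01005/0.00493 = 980 < 2300, so the laminar assumption holds.

V ≈ 0.5690 m/s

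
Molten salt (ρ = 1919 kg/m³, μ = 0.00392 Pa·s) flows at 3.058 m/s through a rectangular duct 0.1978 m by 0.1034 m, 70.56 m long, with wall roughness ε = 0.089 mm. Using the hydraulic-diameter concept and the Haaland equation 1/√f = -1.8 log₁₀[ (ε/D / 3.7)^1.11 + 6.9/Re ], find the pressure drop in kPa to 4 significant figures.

ΔP ≈ 90.40 kPa

Hydraulic diameter D_h = 4A/P = 4·(0.1978·0.1034)/(2·(0.1978+0.1034)) = 0.08181/0.6024 = 0.1358 m.
Re = ρVD_h/μ = 1919·3.058·0.1358/0.00392 = 2.033e+05.
ε/D_h = 8.9e-05/0.1358 = 0.000655; Haaland gives 1/√f = -1.8 log₁₀[6.85e-05+3.39e-05] = 7.181, so f = 0.01939.
ΔP = f(L/D_h)(ρV²/2) = 0.01939·70.56/0.1358·8973 = 9.04e+04 Pa.
ΔP = 90.40 kPa.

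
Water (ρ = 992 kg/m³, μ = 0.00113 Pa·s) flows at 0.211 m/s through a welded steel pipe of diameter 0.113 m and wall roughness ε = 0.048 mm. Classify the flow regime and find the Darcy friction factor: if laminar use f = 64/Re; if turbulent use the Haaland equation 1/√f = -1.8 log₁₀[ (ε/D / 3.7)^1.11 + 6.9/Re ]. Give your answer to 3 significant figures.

Re = ρVD/μ = 992·0.211·0.113/0.00113 = 2.093e+04.
Re > 4000 → turbulent. ε/D = 4.8e-05/0.113 = 0.000425; Haaland: 1/√f = -1.8 log₁₀[4.23e-05 + 0.00033] = 6.173, so f = 0.02624.

f ≈ 0.0262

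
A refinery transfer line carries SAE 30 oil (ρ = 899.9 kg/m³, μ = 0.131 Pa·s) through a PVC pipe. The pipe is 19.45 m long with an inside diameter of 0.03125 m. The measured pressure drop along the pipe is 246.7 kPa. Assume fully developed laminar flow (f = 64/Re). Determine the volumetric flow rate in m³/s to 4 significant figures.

For laminar flow, f = 64/Re with Re = ρVD/μ, so Darcy-Weisbach reduces to ΔP = 32μLV/D². Solving for V: V = ΔP·D²/(32μL) = 2.467e+05·(0.03125)²/(32·0.131·19.45) = 2.955 m/s.
Check: Re = ρVD/μ = 899.9·2.955·0.03125/0.131 = 634.3 < 2300, so the laminar assumption holds.
Q = V·A = 2.955·(π/4·0.03125²) = 0.002266 m³/s = 0.002266 m³/s.

Q ≈ 0.002266 m³/s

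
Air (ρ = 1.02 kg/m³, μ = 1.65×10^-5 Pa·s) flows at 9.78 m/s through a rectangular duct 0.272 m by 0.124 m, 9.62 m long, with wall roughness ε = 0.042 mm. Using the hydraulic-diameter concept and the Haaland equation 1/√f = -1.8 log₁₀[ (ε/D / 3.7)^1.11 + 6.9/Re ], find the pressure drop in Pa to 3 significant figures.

Hydraulic diameter D_h = 4A/P = 4·(0.272·0.124)/(2·(0.272+0.124)) = 0.1349/0.792 = 0.1703 m.
Re = ρVD_h/μ = 1.02·9.78·0.1703/1.65e-05 = 1.03e+05.
ε/D_h = 4.2e-05/0.1703 = 0.000247; Haaland gives 1/√f = -1.8 log₁₀[2.31e-05+6.7e-05] = 7.281, so f = 0.01886.
ΔP = f(L/D_h)(ρV²/2) = 0.01886·9.62/0.1703·48.78 = 51.96 Pa.

ΔP ≈ 52.0 Pa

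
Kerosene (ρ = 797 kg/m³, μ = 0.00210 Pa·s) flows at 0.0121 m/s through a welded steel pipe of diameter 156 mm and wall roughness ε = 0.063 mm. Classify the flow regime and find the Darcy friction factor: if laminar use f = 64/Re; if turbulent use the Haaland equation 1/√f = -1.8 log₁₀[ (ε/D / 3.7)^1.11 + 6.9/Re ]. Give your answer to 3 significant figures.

f ≈ 0.0893

Re = ρVD/μ = 797·0.0121·0.156/0.0021 = 716.4.
Re < 2300 → laminar, so f = 64/Re = 0.08934 (roughness is irrelevant in laminar flow).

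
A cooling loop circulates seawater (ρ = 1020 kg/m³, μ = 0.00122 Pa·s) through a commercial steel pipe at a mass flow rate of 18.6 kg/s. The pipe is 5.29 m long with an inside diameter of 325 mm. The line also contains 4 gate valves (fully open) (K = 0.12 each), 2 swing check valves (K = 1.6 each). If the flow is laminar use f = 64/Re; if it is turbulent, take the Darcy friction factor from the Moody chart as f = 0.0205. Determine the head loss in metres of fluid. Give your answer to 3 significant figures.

h_f ≈ 0.00988 m

A = πD²/4 = π(0.325)²/4 = 0.08296 m²; mean velocity V = ṁ/(ρA) = 18.6/(1020 · 0.08296) = 0.2198 m/s.
Reynolds number Re = ρVD/μ = 1020 · 0.2198 · 0.325 / 0.00122 = 5.973e+04.
Re > 4000 → turbulent; use the Moody-chart value f = 0.0205.
Total minor-loss coefficient ΣK = 4·0.12 + 2·1.6 = 3.68.
ΔP = [f·L/D + ΣK]·(ρV²/2) = [0.0205·5.29/0.325 + 3.68]·(1020·0.2198²/2) = [0.3337 + 3.68]·24.64 = 98.91 Pa.
Head loss h_f = ΔP/(ρg) = 98.91/(1020·9.81) = 0.00988 m.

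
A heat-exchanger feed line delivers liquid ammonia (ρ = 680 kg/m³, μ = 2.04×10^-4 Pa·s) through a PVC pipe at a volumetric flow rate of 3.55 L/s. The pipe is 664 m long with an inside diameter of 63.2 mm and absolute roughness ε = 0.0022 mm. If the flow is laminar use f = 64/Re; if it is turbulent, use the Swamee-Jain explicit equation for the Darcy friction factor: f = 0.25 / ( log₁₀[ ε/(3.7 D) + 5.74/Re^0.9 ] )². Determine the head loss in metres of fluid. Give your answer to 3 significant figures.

h_f ≈ 10.5 m

Q = 3.55 L/s = 3.55/1000 = 0.00355 m³/s.
Cross-sectional area A = πD²/4 = π(0.0632)²/4 = 0.003137 m²; mean velocity V = Q/A = 0.00355/0.003137 = 1.132 m/s.
Reynolds number Re = ρVD/μ = 680 · 1.132 · 0.0632 / 0.000204 = 2.384e+05.
Re > 4000 → turbulent. Relative roughness ε/D = 2.2e-06/0.0632 = 3.48e-05. Swamee-Jain: f = 0.25/(log₁₀[3.48e-05/3.7 + 5.74/2.384e+05^0.9])² = 0.25/(log₁₀[9.41e-06 + 8.31e-05])² = 0.25/(-4.034)² = 0.01536.
Darcy-Weisbach: ΔP = f(L/D)(ρV²/2) = 0.01536·(664/0.0632)·(680·1.132²/2) = 0.01536·1.051e+04·435.4 = 7.027e+04 Pa.
Head loss h_f = ΔP/(ρg) = 7.027e+04/(680·9.81) = 10.5 m.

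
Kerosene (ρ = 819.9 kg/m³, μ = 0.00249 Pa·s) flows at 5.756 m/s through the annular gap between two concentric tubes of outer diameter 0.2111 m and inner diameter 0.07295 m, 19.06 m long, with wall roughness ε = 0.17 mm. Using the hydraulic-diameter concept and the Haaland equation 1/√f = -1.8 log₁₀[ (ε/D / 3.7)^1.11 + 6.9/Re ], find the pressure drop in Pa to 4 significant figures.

ΔP ≈ 40380 Pa

Hydraulic diameter D_h = 4A/P = D_o - D_i = 0.2111 - 0.07295 = 0.1381 m.
Re = ρVD_h/μ = 819.9·5.756·0.1381/0.00249 = 2.618e+05.
ε/D_h = 0.00017/0.1381 = 0.00123; Haaland gives 1/√f = -1.8 log₁₀[0.000138+2.64e-05] = 6.812, so f = 0.02155.
ΔP = f(L/D_h)(ρV²/2) = 0.02155·19.06/0.1381·1.358e+04 = 4.038e+04 Pa.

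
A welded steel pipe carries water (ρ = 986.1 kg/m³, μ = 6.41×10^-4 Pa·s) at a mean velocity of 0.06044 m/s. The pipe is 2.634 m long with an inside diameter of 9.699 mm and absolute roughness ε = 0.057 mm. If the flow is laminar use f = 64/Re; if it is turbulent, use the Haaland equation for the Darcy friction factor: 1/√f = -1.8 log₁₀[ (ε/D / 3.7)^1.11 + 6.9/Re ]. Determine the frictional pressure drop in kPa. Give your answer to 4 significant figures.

Reynolds number Re = ρVD/μ = 986.1 · 0.06044 · 0.009699 / 0.000641 = 901.8.
Re < 2300 → laminar flow, so f = 64/Re = 64/901.8 = 0.07097 (the turbulent correlation is not needed).
Darcy-Weisbach: ΔP = f(L/D)(ρV²/2) = 0.07097·(2.634/0.009699)·(986.1·0.06044²/2) = 0.07097·271.6·1.801 = 34.71 Pa.
ΔP = 34.71 Pa = 0.03471 kPa.

ΔP ≈ 0.03471 kPa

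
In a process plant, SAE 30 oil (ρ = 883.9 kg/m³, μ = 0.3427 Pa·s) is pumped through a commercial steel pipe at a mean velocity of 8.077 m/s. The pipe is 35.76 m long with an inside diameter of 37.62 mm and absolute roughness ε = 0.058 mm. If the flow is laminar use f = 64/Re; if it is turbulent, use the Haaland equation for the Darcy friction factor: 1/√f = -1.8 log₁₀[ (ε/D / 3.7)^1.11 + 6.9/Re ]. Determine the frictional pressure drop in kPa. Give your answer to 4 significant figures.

Reynolds number Re = ρVD/μ = 883.9 · 8.077 · 0.03762 / 0.343 = 783.7.
Re < 2300 → laminar flow, so f = 64/Re = 64/783.7 = 0.08166 (the turbulent correlation is not needed).
Darcy-Weisbach: ΔP = f(L/D)(ρV²/2) = 0.08166·(35.76/0.03762)·(883.9·8.077²/2) = 0.08166·950.6·2.883e+04 = 2.238e+06 Pa.
ΔP = 2.238e+06 Pa = 2238 kPa.

ΔP ≈ 2238 kPa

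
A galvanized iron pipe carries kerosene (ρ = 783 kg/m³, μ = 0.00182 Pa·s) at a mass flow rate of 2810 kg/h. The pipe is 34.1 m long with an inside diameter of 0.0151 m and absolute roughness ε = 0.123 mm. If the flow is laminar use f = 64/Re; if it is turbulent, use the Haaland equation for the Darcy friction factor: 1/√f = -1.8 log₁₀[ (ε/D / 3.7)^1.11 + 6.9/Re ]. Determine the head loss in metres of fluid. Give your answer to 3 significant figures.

h_f ≈ 133 m

ṁ = 2810 kg/h = 2810/3600 = 0.7806 kg/s.
A = πD²/4 = π(0.0151)²/4 = 0.0001791 m²; mean velocity V = ṁ/(ρA) = 0.7806/(783 · 0.0001791) = 5.567 m/s.
Reynolds number Re = ρVD/μ = 783 · 5.567 · 0.0151 / 0.00182 = 3.616e+04.
Re > 4000 → turbulent. Relative roughness ε/D = 0.000123/0.0151 = 0.00815. Haaland: 1/√f = -1.8 log₁₀[(0.00815/3.7)^1.11 + 6.9/3.616e+04] = -1.8 log₁₀[0.00112 + 0.000191] = 5.187, so f = 0.03717.
Darcy-Weisbach: ΔP = f(L/D)(ρV²/2) = 0.03717·(34.1/0.0151)·(783·5.567²/2) = 0.03717·2258·1.213e+04 = 1.018e+06 Pa.
Head loss h_f = ΔP/(ρg) = 1.018e+06/(783·9.81) = 133 m.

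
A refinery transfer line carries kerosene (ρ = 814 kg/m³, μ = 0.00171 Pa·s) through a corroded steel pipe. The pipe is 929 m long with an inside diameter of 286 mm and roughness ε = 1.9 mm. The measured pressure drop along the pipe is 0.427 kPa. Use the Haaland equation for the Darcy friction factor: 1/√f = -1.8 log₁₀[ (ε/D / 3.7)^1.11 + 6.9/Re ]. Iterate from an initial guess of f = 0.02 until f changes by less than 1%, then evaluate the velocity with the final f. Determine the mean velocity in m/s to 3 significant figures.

V ≈ 0.0919 m/s

Rearranging Darcy-Weisbach: V = √(2·ΔP·D/(f·L·ρ)). With ε/D = 0.0019/0.286 = 0.00664, iterate starting from f = 0.02:
  f = 0.02 → V = √(2·427·0.286/(0.02·929·814)) = 0.1271 m/s; Re = ρVD/μ = 1.73e+04; f → 0.03701
  f = 0.03701 → V = 0.09342 m/s; Re = 1.272e+04; f → 0.03821
  f = 0.03821 → V = 0.09194 m/s; Re = 1.252e+04; f → 0.03828
Converged (Δf/f < 1%). With the final f = 0.03828: V = √(2·427·0.286/(0.03828·929·814)) = 0.09186 m/s.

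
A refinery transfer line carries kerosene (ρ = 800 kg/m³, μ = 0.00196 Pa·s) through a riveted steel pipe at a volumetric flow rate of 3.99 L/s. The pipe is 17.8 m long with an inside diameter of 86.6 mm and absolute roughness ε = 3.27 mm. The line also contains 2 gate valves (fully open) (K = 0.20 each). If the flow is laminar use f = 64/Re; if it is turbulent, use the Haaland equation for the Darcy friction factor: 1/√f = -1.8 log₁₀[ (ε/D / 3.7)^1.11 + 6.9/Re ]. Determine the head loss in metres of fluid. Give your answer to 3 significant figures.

Q = 3.99 L/s = 3.99/1000 = 0.00399 m³/s.
Cross-sectional area A = πD²/4 = π(0.0866)²/4 = 0.00589 m²; mean velocity V = Q/A = 0.00399/0.00589 = 0.6774 m/s.
Reynolds number Re = ρVD/μ = 800 · 0.6774 · 0.0866 / 0.00196 = 2.394e+04.
Re > 4000 → turbulent. Relative roughness ε/D = 0.00327/0.0866 = 0.0378. Haaland: 1/√f = -1.8 log₁₀[(0.0378/3.7)^1.11 + 6.9/2.394e+04] = -1.8 log₁₀[0.00616 + 0.000288] = 3.943, so f = 0.06433.
Total minor-loss coefficient ΣK = 2·0.2 = 0.4.
ΔP = [f·L/D + ΣK]·(ρV²/2) = [0.06433·17.8/0.0866 + 0.4]·(800·0.6774²/2) = [13.22 + 0.4]·183.6 = 2500 Pa.
Head loss h_f = ΔP/(ρg) = 2500/(800·9.81) = 0.319 m.

h_f ≈ 0.319 m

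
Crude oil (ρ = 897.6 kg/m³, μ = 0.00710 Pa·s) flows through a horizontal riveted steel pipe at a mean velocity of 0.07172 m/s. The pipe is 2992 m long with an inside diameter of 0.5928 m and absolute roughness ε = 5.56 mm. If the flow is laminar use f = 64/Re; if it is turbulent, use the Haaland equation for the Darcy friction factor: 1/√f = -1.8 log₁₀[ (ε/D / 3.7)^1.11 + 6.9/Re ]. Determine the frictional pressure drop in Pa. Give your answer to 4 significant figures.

Reynolds number Re = ρVD/μ = 897.6 · 0.07172 · 0.5928 / 0.0071 = 5375.
Re > 4000 → turbulent. Relative roughness ε/D = 0.00556/0.5928 = 0.00938. Haaland: 1/√f = -1.8 log₁₀[(0.00938/3.7)^1.11 + 6.9/5375] = -1.8 log₁₀[0.00131 + 0.00128] = 4.654, so f = 0.04617.
Darcy-Weisbach: ΔP = f(L/D)(ρV²/2) = 0.04617·(2992/0.5928)·(897.6·0.07172²/2) = 0.04617·5047·2.309 = 538 Pa.

ΔP ≈ 538.0 Pa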